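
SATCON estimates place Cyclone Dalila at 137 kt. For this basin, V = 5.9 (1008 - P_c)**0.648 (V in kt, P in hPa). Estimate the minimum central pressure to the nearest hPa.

ΔP = (V / 5.9)^(1/0.648) = (137/5.9)^1.543.
137/5.9 = 23.220; 23.220^1.543 ≈ 128.18 hPa.
P_c = 1008 − 128.18 = 879.82 ≈ 880 hPa.

880 hPa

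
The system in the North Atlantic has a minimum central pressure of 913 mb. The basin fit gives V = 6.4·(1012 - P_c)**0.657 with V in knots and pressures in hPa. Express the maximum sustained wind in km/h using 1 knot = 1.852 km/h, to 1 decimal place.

242.6 km/h

ΔP = 1012 − 913 = 99 mb.
V ≈ 6.4 × 99^0.657 = 6.4 × 20.471 ≈ 131.012 kt.
131.012 × 1.852 ≈ 242.63 km/h → 242.6 km/h.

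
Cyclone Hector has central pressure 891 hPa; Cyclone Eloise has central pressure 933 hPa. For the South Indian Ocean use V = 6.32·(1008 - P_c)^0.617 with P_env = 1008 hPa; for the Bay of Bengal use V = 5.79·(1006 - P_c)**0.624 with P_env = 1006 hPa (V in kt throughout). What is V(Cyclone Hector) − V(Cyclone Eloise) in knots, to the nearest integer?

35 kt

Cyclone Hector: ΔP = 117; V ≈ 6.32 × 117^0.617 ≈ 119.34 kt.
Cyclone Eloise: ΔP = 73; V ≈ 5.79 × 73^0.624 ≈ 84.22 kt.
Difference ≈ 119.34 − 84.22 = 35.12 → 35 kt.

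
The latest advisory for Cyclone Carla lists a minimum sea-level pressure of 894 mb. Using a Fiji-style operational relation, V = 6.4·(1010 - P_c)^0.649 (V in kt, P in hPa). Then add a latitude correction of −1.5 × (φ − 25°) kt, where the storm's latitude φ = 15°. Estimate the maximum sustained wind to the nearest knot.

155 kt

ΔP = 1010 − 894 = 116 mb.
116^0.649 ≈ 21.869.
V ≈ 6.4 × 21.869 ≈ 140.0 kt.
Latitude correction: −1.5 × (15 − 25) = 15 kt.
Corrected V ≈ 155 kt → 155 kt.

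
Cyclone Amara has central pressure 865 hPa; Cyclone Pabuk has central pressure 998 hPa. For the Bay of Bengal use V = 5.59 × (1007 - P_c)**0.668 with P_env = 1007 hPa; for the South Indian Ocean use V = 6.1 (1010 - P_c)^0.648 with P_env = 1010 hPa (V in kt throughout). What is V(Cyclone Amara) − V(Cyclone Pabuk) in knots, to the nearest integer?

123 kt

Cyclone Amara: ΔP = 142; V ≈ 5.59 × 142^0.668 ≈ 153.16 kt.
Cyclone Pabuk: ΔP = 12; V ≈ 6.1 × 12^0.648 ≈ 30.52 kt.
Difference ≈ 153.16 − 30.52 = 122.64 → 123 kt.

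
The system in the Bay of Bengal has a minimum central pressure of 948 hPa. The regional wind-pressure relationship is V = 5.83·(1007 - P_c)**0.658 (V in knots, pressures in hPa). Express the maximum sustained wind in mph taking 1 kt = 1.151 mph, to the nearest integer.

98 mph

ΔP = 1007 − 948 = 59 hPa.
V ≈ 5.83 × 59^0.658 = 5.83 × 14.629 ≈ 85.288 kt.
85.288 × 1.151 ≈ 98.17 mph → 98 mph.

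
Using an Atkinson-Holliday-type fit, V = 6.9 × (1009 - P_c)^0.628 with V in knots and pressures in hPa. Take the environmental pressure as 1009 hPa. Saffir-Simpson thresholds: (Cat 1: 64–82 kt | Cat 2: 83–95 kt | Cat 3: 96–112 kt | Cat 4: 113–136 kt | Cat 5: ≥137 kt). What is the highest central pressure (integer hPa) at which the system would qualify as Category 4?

Category 4 begins at V = 113 kt.
Required ΔP = (113/6.9)^(1/0.628) = 16.377^1.592 ≈ 85.80 hPa.
P_c ≤ 1009 − 85.80 = 923.20, so the highest integer P_c is 923 hPa.

923 hPa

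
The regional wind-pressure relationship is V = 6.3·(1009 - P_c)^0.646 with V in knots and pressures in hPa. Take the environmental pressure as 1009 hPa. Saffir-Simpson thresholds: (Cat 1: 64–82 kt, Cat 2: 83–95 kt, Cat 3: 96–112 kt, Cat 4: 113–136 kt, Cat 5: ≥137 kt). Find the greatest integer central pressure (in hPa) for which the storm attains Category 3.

Category 3 begins at V = 96 kt.
Required ΔP = (96/6.3)^(1/0.646) = 15.238^1.548 ≈ 67.79 hPa.
P_c ≤ 1009 − 67.79 = 941.21, so the highest integer P_c is 941 hPa.

941 hPa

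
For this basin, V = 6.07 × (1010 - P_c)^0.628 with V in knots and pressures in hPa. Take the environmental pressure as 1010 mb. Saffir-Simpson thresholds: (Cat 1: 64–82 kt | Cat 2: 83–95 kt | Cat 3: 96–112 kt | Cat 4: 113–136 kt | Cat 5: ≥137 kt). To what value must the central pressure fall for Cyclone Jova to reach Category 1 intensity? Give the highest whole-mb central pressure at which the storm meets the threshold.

Category 1 begins at V = 64 kt.
Required ΔP = (64/6.07)^(1/0.628) = 10.544^1.592 ≈ 42.56 mb.
P_c ≤ 1010 − 42.56 = 967.44, so the highest integer P_c is 967 mb.

967 mb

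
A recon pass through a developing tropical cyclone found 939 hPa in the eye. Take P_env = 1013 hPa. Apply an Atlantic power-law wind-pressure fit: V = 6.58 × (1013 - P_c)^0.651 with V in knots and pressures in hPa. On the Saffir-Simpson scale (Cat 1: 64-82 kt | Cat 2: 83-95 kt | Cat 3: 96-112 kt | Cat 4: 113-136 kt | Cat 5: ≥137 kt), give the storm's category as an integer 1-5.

ΔP = 1013 − 939 = 74 hPa.
V ≈ 6.58 × 74^0.651 = 6.58 × 16.48 ≈ 108 kt.
108 kt falls in the Category 3 band.

3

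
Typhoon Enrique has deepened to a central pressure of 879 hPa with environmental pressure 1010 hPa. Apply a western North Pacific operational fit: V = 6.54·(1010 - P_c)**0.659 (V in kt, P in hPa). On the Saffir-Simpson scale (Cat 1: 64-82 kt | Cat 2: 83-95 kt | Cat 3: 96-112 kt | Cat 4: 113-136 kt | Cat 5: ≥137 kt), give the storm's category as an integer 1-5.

5

ΔP = 1010 − 879 = 131 hPa.
V ≈ 6.54 × 131^0.659 = 6.54 × 24.85 ≈ 163 kt.
163 kt falls in the Category 5 band.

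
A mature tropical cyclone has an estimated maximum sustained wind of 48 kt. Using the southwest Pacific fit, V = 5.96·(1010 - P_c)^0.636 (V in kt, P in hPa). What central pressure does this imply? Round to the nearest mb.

983 mb

ΔP = (V / 5.96)^(1/0.636) = (48/5.96)^1.572.
48/5.96 = 8.054; 8.054^1.572 ≈ 26.58 mb.
P_c = 1010 − 26.58 = 983.42 ≈ 983 mb.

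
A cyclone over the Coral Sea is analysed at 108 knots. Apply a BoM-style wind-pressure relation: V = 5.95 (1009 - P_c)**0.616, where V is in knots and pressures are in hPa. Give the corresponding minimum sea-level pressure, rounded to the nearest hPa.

898 hPa

ΔP = (V / 5.95)^(1/0.616) = (108/5.95)^1.623.
108/5.95 = 18.151; 18.151^1.623 ≈ 110.58 hPa.
P_c = 1009 − 110.58 = 898.42 ≈ 898 hPa.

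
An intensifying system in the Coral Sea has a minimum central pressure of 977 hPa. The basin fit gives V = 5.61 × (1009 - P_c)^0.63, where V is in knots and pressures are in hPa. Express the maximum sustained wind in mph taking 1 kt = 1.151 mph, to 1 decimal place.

57.3 mph

ΔP = 1009 − 977 = 32 hPa.
V ≈ 5.61 × 32^0.63 = 5.61 × 8.877 ≈ 49.797 kt.
49.797 × 1.151 ≈ 57.32 mph → 57.3 mph.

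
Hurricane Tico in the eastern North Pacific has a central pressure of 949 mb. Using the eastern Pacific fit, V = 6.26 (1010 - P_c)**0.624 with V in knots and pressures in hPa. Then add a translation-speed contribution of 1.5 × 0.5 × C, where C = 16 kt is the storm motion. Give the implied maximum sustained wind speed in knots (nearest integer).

93 kt

ΔP = 1010 − 949 = 61 mb.
61^0.624 ≈ 13.003.
V ≈ 6.26 × 13.003 ≈ 81.4 kt.
Translation term: 1.5 × 0.5 × 16 = 12 kt.
Corrected V ≈ 93.4 kt → 93 kt.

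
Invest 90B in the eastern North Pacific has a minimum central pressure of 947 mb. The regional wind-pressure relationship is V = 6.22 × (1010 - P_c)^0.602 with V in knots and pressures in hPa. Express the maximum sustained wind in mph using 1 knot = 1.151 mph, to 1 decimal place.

ΔP = 1010 − 947 = 63 mb.
V ≈ 6.22 × 63^0.602 = 6.22 × 12.112 ≈ 75.334 kt.
75.334 × 1.151 ≈ 86.71 mph → 86.7 mph.

86.7 mph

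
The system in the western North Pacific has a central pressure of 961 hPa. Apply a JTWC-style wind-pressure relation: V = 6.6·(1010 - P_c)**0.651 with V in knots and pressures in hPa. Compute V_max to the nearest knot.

83 kt

ΔP = 1010 − 961 = 49 hPa.
49^0.651 ≈ 12.598.
V ≈ 6.6 × 12.598 ≈ 83.1 kt.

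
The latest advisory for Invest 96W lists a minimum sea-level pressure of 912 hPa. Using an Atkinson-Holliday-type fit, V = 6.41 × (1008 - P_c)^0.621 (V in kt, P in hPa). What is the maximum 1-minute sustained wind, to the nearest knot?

ΔP = 1008 − 912 = 96 hPa.
96^0.621 ≈ 17.021.
V ≈ 6.41 × 17.021 ≈ 109.1 kt.

109 kt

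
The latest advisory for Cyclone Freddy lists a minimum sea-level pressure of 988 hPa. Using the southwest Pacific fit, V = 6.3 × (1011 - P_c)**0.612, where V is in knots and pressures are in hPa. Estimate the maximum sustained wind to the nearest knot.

43 kt

ΔP = 1011 − 988 = 23 hPa.
23^0.612 ≈ 6.814.
V ≈ 6.3 × 6.814 ≈ 42.9 kt.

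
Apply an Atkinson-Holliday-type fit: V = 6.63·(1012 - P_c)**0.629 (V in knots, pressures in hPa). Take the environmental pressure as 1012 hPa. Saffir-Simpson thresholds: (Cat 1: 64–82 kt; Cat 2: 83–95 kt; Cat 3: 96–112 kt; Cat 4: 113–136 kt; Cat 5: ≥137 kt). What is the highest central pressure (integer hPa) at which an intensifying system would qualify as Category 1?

975 hPa

Category 1 begins at V = 64 kt.
Required ΔP = (64/6.63)^(1/0.629) = 9.653^1.590 ≈ 36.77 hPa.
P_c ≤ 1012 − 36.77 = 975.23, so the highest integer P_c is 975 hPa.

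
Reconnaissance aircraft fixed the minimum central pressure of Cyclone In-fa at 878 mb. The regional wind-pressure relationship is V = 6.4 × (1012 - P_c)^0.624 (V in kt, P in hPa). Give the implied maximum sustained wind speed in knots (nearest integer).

ΔP = 1012 − 878 = 134 mb.
134^0.624 ≈ 21.248.
V ≈ 6.4 × 21.248 ≈ 136.0 kt.

136 kt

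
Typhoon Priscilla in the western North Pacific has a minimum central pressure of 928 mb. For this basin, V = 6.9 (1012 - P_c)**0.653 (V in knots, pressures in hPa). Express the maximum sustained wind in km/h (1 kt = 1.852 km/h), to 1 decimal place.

230.7 km/h

ΔP = 1012 − 928 = 84 mb.
V ≈ 6.9 × 84^0.653 = 6.9 × 18.053 ≈ 124.567 kt.
124.567 × 1.852 ≈ 230.70 km/h → 230.7 km/h.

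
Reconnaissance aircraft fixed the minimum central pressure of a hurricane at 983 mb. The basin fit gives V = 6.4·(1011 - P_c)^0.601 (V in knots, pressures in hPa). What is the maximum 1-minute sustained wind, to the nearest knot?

47 kt

ΔP = 1011 − 983 = 28 mb.
28^0.601 ≈ 7.409.
V ≈ 6.4 × 7.409 ≈ 47.4 kt.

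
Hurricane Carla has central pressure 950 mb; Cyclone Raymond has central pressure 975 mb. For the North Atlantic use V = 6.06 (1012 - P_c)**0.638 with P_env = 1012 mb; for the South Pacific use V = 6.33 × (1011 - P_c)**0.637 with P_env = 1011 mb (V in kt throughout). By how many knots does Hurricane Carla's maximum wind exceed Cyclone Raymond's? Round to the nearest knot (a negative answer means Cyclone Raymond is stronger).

22 kt

Hurricane Carla: ΔP = 62; V ≈ 6.06 × 62^0.638 ≈ 84.34 kt.
Cyclone Raymond: ΔP = 36; V ≈ 6.33 × 36^0.637 ≈ 62.05 kt.
Difference ≈ 84.34 − 62.05 = 22.29 → 22 kt.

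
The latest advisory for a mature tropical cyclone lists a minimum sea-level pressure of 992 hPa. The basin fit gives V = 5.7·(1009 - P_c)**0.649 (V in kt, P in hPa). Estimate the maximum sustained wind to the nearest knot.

ΔP = 1009 − 992 = 17 hPa.
17^0.649 ≈ 6.289.
V ≈ 5.7 × 6.289 ≈ 35.8 kt.

36 kt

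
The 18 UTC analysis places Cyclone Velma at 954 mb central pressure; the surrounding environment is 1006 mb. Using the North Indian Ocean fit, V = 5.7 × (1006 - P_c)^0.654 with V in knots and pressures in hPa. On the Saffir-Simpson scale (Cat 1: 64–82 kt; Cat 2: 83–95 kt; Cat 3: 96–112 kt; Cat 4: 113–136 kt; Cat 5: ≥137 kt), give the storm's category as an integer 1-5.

1

ΔP = 1006 − 954 = 52 mb.
V ≈ 5.7 × 52^0.654 = 5.7 × 13.25 ≈ 76 kt.
76 kt falls in the Category 1 band.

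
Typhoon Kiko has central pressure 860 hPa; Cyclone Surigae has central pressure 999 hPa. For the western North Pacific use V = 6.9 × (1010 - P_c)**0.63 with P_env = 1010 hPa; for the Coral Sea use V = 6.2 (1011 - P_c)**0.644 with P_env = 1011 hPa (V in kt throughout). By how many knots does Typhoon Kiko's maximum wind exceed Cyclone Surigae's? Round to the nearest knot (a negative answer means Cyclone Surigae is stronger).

Typhoon Kiko: ΔP = 150; V ≈ 6.9 × 150^0.63 ≈ 162.10 kt.
Cyclone Surigae: ΔP = 12; V ≈ 6.2 × 12^0.644 ≈ 30.72 kt.
Difference ≈ 162.10 − 30.72 = 131.38 → 131 kt.

131 kt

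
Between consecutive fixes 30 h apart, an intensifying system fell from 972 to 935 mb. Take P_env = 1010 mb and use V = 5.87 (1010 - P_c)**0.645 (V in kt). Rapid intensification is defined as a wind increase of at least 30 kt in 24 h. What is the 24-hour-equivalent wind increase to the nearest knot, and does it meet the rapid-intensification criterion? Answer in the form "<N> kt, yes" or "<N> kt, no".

27 kt, no

V₁: ΔP = 38, V ≈ 5.87 × 38^0.645 ≈ 61.32 kt.
V₂: ΔP = 75, V ≈ 5.87 × 75^0.645 ≈ 95.07 kt.
ΔV over 30 h = 33.75 kt → 24 h equivalent = 33.75 × 24/30 ≈ 27.00 kt.
27 kt < 30 kt ⇒ not rapid intensification.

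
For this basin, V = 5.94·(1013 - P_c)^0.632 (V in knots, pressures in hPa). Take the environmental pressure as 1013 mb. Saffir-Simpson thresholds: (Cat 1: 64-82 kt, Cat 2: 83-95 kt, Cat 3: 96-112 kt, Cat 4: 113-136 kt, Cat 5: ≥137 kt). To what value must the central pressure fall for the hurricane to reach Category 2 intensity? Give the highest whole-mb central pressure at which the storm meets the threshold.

Category 2 begins at V = 83 kt.
Required ΔP = (83/5.94)^(1/0.632) = 13.973^1.582 ≈ 64.89 mb.
P_c ≤ 1013 − 64.89 = 948.11, so the highest integer P_c is 948 mb.

948 mb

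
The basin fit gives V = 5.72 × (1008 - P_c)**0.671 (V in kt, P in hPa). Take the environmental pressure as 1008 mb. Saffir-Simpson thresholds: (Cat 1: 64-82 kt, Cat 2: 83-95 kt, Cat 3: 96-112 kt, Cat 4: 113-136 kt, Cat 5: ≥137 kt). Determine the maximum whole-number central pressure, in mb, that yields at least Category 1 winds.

Category 1 begins at V = 64 kt.
Required ΔP = (64/5.72)^(1/0.671) = 11.189^1.490 ≈ 36.56 mb.
P_c ≤ 1008 − 36.56 = 971.44, so the highest integer P_c is 971 mb.

971 mb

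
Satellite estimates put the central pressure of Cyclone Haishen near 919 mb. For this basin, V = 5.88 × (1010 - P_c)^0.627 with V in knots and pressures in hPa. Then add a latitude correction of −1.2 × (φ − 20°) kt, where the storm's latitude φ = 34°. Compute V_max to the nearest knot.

83 kt

ΔP = 1010 − 919 = 91 mb.
91^0.627 ≈ 16.917.
V ≈ 5.88 × 16.917 ≈ 99.5 kt.
Latitude correction: −1.2 × (34 − 20) = -16.8 kt.
Corrected V ≈ 82.7 kt → 83 kt.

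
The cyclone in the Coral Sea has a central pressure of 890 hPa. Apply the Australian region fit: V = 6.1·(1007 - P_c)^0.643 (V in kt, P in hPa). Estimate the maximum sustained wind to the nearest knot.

130 kt

ΔP = 1007 − 890 = 117 hPa.
117^0.643 ≈ 21.372.
V ≈ 6.1 × 21.372 ≈ 130.4 kt.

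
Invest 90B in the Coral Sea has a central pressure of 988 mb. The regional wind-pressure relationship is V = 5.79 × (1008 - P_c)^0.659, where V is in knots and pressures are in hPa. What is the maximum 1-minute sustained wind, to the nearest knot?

ΔP = 1008 − 988 = 20 mb.
20^0.659 ≈ 7.201.
V ≈ 5.79 × 7.201 ≈ 41.7 kt.

42 kt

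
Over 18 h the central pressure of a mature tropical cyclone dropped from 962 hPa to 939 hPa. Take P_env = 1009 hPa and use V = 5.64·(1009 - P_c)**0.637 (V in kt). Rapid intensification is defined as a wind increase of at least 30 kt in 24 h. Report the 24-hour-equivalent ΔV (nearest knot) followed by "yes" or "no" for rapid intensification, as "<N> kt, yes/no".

V₁: ΔP = 47, V ≈ 5.64 × 47^0.637 ≈ 65.52 kt.
V₂: ΔP = 70, V ≈ 5.64 × 70^0.637 ≈ 84.45 kt.
ΔV over 18 h = 18.93 kt → 24 h equivalent = 18.93 × 24/18 ≈ 25.24 kt.
25 kt < 30 kt ⇒ not rapid intensification.

25 kt, no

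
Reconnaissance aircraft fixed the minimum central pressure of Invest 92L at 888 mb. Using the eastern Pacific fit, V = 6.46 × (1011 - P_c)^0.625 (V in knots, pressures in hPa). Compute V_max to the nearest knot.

131 kt

ΔP = 1011 − 888 = 123 mb.
123^0.625 ≈ 20.239.
V ≈ 6.46 × 20.239 ≈ 130.7 kt.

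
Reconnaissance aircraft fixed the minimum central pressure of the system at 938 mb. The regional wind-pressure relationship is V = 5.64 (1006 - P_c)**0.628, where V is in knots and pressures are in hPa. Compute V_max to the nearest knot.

ΔP = 1006 − 938 = 68 mb.
68^0.628 ≈ 14.152.
V ≈ 5.64 × 14.152 ≈ 79.8 kt.

80 kt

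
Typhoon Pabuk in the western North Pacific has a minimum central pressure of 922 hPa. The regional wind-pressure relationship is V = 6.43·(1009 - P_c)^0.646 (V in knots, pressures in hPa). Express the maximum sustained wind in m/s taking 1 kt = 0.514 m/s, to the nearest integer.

59 m/s

ΔP = 1009 − 922 = 87 hPa.
V ≈ 6.43 × 87^0.646 = 6.43 × 17.903 ≈ 115.117 kt.
115.117 × 0.514 ≈ 59.17 m/s → 59 m/s.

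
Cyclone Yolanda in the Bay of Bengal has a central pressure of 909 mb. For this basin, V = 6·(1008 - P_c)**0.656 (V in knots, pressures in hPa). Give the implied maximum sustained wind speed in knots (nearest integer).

ΔP = 1008 − 909 = 99 mb.
99^0.656 ≈ 20.377.
V ≈ 6 × 20.377 ≈ 122.3 kt.

122 kt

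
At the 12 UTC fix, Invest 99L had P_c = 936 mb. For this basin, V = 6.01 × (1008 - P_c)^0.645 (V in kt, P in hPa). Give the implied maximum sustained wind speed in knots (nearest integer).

ΔP = 1008 − 936 = 72 mb.
72^0.645 ≈ 15.775.
V ≈ 6.01 × 15.775 ≈ 94.8 kt.

95 kt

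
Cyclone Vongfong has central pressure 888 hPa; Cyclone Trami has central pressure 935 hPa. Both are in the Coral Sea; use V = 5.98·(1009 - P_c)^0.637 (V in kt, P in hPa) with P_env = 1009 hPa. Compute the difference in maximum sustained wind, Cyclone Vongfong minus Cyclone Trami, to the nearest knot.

Cyclone Vongfong: ΔP = 121; V ≈ 5.98 × 121^0.637 ≈ 126.89 kt.
Cyclone Trami: ΔP = 74; V ≈ 5.98 × 74^0.637 ≈ 92.77 kt.
Difference ≈ 126.89 − 92.77 = 34.12 → 34 kt.

34 kt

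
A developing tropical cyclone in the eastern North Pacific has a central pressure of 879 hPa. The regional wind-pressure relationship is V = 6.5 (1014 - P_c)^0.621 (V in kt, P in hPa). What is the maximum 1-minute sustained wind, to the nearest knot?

137 kt

ΔP = 1014 − 879 = 135 hPa.
135^0.621 ≈ 21.035.
V ≈ 6.5 × 21.035 ≈ 136.7 kt.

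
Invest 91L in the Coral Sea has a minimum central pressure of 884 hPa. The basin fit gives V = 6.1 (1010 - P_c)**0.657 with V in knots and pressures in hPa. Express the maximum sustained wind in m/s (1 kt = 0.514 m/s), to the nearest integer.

75 m/s

ΔP = 1010 − 884 = 126 hPa.
V ≈ 6.1 × 126^0.657 = 6.1 × 23.985 ≈ 146.310 kt.
146.310 × 0.514 ≈ 75.20 m/s → 75 m/s.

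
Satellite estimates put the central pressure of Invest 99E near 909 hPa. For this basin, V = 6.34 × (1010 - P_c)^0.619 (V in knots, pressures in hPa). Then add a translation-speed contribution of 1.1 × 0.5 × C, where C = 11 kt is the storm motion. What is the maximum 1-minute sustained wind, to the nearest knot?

ΔP = 1010 − 909 = 101 hPa.
101^0.619 ≈ 17.405.
V ≈ 6.34 × 17.405 ≈ 110.3 kt.
Translation term: 1.1 × 0.5 × 11 = 6.05 kt.
Corrected V ≈ 116.35 kt → 116 kt.

116 kt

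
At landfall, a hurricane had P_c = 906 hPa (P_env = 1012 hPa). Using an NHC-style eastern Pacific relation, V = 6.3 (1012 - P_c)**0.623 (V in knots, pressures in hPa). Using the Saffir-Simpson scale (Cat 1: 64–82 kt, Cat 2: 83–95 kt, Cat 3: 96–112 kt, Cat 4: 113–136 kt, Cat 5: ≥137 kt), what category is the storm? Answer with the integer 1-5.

4

ΔP = 1012 − 906 = 106 hPa.
V ≈ 6.3 × 106^0.623 = 6.3 × 18.27 ≈ 115 kt.
115 kt falls in the Category 4 band.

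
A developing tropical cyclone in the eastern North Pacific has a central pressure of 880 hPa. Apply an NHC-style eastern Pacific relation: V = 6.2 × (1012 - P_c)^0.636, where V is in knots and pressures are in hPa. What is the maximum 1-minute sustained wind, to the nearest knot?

ΔP = 1012 − 880 = 132 hPa.
132^0.636 ≈ 22.320.
V ≈ 6.2 × 22.320 ≈ 138.4 kt.

138 kt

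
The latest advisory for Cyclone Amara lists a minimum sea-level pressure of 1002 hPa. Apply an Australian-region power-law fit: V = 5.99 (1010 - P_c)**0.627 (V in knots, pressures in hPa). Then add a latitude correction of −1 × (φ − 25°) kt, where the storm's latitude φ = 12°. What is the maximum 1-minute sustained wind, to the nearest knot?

35 kt

ΔP = 1010 − 1002 = 8 hPa.
8^0.627 ≈ 3.683.
V ≈ 5.99 × 3.683 ≈ 22.1 kt.
Latitude correction: −1 × (12 − 25) = 13 kt.
Corrected V ≈ 35.1 kt → 35 kt.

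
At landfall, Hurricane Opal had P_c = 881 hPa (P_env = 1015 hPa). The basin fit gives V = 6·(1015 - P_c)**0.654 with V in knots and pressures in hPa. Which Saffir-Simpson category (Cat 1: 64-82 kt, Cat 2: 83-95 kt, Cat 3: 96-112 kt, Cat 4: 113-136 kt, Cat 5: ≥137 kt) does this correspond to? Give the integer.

ΔP = 1015 − 881 = 134 hPa.
V ≈ 6 × 134^0.654 = 6 × 24.61 ≈ 148 kt.
148 kt falls in the Category 5 band.

5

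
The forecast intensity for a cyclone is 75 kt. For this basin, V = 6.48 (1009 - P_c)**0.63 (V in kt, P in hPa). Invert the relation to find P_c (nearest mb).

ΔP = (V / 6.48)^(1/0.63) = (75/6.48)^1.587.
75/6.48 = 11.574; 11.574^1.587 ≈ 48.76 mb.
P_c = 1009 − 48.76 = 960.24 ≈ 960 mb.

960 mb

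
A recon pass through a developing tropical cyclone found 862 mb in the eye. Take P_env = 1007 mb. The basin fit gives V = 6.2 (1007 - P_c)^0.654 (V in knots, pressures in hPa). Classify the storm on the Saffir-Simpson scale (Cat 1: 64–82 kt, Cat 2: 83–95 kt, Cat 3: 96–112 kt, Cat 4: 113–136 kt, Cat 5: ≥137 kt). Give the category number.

ΔP = 1007 − 862 = 145 mb.
V ≈ 6.2 × 145^0.654 = 6.2 × 25.91 ≈ 161 kt.
161 kt falls in the Category 5 band.

5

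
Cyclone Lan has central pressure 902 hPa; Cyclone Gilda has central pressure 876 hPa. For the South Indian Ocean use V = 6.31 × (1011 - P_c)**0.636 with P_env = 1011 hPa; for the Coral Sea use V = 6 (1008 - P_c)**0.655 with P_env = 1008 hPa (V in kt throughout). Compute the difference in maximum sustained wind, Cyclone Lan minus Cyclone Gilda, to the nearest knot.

-22 kt

Cyclone Lan: ΔP = 109; V ≈ 6.31 × 109^0.636 ≈ 124.69 kt.
Cyclone Gilda: ΔP = 132; V ≈ 6 × 132^0.655 ≈ 146.94 kt.
Difference ≈ 124.69 − 146.94 = -22.25 → -22 kt.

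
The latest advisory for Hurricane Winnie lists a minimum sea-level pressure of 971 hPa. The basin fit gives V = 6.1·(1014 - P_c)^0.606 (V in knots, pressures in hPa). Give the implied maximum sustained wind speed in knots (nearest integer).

ΔP = 1014 − 971 = 43 hPa.
43^0.606 ≈ 9.770.
V ≈ 6.1 × 9.770 ≈ 59.6 kt.

60 kt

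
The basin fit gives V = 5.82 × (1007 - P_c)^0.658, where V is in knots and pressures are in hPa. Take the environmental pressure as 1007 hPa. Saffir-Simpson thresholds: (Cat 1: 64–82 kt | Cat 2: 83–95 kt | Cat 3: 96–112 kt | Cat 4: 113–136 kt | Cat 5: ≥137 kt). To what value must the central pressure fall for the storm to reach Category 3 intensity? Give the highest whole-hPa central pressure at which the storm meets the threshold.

936 hPa

Category 3 begins at V = 96 kt.
Required ΔP = (96/5.82)^(1/0.658) = 16.495^1.520 ≈ 70.81 hPa.
P_c ≤ 1007 − 70.81 = 936.19, so the highest integer P_c is 936 hPa.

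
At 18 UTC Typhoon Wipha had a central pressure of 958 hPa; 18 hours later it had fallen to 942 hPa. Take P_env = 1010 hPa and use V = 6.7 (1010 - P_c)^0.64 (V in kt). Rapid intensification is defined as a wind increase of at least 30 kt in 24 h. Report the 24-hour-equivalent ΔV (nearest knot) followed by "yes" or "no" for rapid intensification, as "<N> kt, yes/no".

21 kt, no

V₁: ΔP = 52, V ≈ 6.7 × 52^0.64 ≈ 84.01 kt.
V₂: ΔP = 68, V ≈ 6.7 × 68^0.64 ≈ 99.74 kt.
ΔV over 18 h = 15.73 kt → 24 h equivalent = 15.73 × 24/18 ≈ 20.97 kt.
21 kt < 30 kt ⇒ not rapid intensification.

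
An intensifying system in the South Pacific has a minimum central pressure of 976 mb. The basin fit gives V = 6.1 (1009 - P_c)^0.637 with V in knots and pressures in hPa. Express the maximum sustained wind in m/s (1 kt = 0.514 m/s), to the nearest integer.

ΔP = 1009 − 976 = 33 mb.
V ≈ 6.1 × 33^0.637 = 6.1 × 9.275 ≈ 56.575 kt.
56.575 × 0.514 ≈ 29.08 m/s → 29 m/s.

29 m/s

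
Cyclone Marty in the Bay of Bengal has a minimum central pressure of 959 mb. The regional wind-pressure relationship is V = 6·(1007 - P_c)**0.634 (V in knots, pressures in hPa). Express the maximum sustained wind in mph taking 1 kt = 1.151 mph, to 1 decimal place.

ΔP = 1007 − 959 = 48 mb.
V ≈ 6 × 48^0.634 = 6 × 11.639 ≈ 69.833 kt.
69.833 × 1.151 ≈ 80.38 mph → 80.4 mph.

80.4 mph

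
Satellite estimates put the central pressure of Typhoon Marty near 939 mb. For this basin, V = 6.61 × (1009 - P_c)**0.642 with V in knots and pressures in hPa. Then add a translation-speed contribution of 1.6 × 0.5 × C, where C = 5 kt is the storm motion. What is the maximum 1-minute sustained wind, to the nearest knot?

105 kt

ΔP = 1009 − 939 = 70 mb.
70^0.642 ≈ 15.295.
V ≈ 6.61 × 15.295 ≈ 101.1 kt.
Translation term: 1.6 × 0.5 × 5 = 4 kt.
Corrected V ≈ 105.1 kt → 105 kt.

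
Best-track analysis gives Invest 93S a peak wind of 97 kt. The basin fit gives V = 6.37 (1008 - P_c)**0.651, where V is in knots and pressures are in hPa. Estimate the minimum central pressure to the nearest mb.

942 mb

ΔP = (V / 6.37)^(1/0.651) = (97/6.37)^1.536.
97/6.37 = 15.228; 15.228^1.536 ≈ 65.56 mb.
P_c = 1008 − 65.56 = 942.44 ≈ 942 mb.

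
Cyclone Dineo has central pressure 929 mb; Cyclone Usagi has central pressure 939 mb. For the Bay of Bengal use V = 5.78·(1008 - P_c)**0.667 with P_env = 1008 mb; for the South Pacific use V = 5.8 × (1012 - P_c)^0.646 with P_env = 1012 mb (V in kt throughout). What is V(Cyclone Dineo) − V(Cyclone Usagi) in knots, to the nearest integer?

14 kt

Cyclone Dineo: ΔP = 79; V ≈ 5.78 × 79^0.667 ≈ 106.57 kt.
Cyclone Usagi: ΔP = 73; V ≈ 5.8 × 73^0.646 ≈ 92.71 kt.
Difference ≈ 106.57 − 92.71 = 13.86 → 14 kt.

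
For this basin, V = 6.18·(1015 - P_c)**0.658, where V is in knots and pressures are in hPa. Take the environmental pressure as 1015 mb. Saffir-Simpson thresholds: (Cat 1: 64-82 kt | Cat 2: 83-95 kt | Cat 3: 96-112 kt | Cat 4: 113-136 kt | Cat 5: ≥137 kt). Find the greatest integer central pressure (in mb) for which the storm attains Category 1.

Category 1 begins at V = 64 kt.
Required ΔP = (64/6.18)^(1/0.658) = 10.356^1.520 ≈ 34.90 mb.
P_c ≤ 1015 − 34.90 = 980.10, so the highest integer P_c is 980 mb.

980 mb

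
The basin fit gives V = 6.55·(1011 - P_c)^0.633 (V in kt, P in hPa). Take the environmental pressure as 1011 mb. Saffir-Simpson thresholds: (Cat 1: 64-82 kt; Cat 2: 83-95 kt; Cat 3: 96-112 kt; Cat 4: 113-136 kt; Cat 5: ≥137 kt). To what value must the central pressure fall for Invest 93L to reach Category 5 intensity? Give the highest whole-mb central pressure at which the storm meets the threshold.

Category 5 begins at V = 137 kt.
Required ΔP = (137/6.55)^(1/0.633) = 20.916^1.580 ≈ 121.92 mb.
P_c ≤ 1011 − 121.92 = 889.08, so the highest integer P_c is 889 mb.

889 mb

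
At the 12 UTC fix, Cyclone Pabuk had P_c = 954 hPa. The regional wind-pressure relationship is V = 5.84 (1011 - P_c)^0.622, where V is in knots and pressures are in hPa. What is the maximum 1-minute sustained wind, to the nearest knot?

ΔP = 1011 − 954 = 57 hPa.
57^0.622 ≈ 12.364.
V ≈ 5.84 × 12.364 ≈ 72.2 kt.

72 kt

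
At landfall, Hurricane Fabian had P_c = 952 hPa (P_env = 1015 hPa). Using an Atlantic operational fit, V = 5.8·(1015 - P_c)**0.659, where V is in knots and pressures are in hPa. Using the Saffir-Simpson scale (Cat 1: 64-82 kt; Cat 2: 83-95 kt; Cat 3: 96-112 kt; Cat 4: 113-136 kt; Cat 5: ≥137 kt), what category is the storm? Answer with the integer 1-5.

2

ΔP = 1015 − 952 = 63 hPa.
V ≈ 5.8 × 63^0.659 = 5.8 × 15.34 ≈ 89 kt.
89 kt falls in the Category 2 band.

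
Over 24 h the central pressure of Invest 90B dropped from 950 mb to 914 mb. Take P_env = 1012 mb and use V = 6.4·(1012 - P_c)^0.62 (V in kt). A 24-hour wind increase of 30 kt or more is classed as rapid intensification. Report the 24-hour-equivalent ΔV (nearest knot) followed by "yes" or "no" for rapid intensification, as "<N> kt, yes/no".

27 kt, no

V₁: ΔP = 62, V ≈ 6.4 × 62^0.62 ≈ 82.69 kt.
V₂: ΔP = 98, V ≈ 6.4 × 98^0.62 ≈ 109.83 kt.
ΔV over 24 h = 27.14 kt → 24 h equivalent = 27.14 × 24/24 ≈ 27.14 kt.
27 kt < 30 kt ⇒ not rapid intensification.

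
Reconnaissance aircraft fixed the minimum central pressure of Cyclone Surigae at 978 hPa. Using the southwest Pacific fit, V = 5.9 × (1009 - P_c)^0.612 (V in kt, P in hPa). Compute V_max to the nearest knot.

ΔP = 1009 − 978 = 31 hPa.
31^0.612 ≈ 8.179.
V ≈ 5.9 × 8.179 ≈ 48.3 kt.

48 kt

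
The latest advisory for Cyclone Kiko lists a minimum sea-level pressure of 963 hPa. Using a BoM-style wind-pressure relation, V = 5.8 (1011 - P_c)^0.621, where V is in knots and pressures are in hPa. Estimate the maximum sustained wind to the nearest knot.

ΔP = 1011 − 963 = 48 hPa.
48^0.621 ≈ 11.068.
V ≈ 5.8 × 11.068 ≈ 64.2 kt.

64 kt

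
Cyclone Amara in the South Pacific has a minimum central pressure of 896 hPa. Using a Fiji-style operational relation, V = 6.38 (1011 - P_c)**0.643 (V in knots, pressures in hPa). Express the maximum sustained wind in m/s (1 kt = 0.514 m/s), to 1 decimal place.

69.3 m/s

ΔP = 1011 − 896 = 115 hPa.
V ≈ 6.38 × 115^0.643 = 6.38 × 21.136 ≈ 134.850 kt.
134.850 × 0.514 ≈ 69.31 m/s → 69.3 m/s.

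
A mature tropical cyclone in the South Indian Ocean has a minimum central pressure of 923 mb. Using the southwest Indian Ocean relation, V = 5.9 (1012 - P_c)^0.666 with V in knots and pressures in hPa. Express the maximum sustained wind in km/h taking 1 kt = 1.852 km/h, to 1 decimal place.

217.2 km/h

ΔP = 1012 − 923 = 89 mb.
V ≈ 5.9 × 89^0.666 = 5.9 × 19.874 ≈ 117.259 kt.
117.259 × 1.852 ≈ 217.16 km/h → 217.2 km/h.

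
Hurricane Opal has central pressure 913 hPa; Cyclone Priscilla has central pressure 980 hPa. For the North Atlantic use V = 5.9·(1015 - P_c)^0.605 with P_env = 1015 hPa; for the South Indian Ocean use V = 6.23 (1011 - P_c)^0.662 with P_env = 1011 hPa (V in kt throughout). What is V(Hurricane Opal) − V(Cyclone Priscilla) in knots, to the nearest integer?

Hurricane Opal: ΔP = 102; V ≈ 5.9 × 102^0.605 ≈ 96.84 kt.
Cyclone Priscilla: ΔP = 31; V ≈ 6.23 × 31^0.662 ≈ 60.50 kt.
Difference ≈ 96.84 − 60.50 = 36.34 → 36 kt.

36 kt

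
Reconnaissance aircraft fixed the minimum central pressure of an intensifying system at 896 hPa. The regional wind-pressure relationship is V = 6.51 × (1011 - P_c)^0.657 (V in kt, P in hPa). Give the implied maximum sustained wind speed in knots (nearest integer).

147 kt

ΔP = 1011 − 896 = 115 hPa.
115^0.657 ≈ 22.588.
V ≈ 6.51 × 22.588 ≈ 147.0 kt.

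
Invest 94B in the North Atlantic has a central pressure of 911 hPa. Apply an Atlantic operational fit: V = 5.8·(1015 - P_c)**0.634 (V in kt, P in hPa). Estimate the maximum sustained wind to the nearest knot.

110 kt

ΔP = 1015 − 911 = 104 hPa.
104^0.634 ≈ 19.002.
V ≈ 5.8 × 19.002 ≈ 110.2 kt.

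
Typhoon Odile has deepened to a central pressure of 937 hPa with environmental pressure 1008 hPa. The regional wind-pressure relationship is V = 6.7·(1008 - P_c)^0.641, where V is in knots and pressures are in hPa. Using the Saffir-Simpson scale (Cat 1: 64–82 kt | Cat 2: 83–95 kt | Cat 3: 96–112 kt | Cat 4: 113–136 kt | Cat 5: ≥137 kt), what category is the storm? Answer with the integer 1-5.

3

ΔP = 1008 − 937 = 71 hPa.
V ≈ 6.7 × 71^0.641 = 6.7 × 15.37 ≈ 103 kt.
103 kt falls in the Category 3 band.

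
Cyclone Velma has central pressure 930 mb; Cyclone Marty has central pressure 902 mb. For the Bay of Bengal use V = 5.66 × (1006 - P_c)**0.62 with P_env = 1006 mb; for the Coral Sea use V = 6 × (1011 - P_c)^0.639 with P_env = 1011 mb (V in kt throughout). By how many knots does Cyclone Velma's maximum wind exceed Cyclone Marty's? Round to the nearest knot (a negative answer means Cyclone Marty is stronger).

-37 kt

Cyclone Velma: ΔP = 76; V ≈ 5.66 × 76^0.62 ≈ 82.97 kt.
Cyclone Marty: ΔP = 109; V ≈ 6 × 109^0.639 ≈ 120.24 kt.
Difference ≈ 82.97 − 120.24 = -37.27 → -37 kt.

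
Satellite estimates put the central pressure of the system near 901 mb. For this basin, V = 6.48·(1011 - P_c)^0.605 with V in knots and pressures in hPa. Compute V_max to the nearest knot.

111 kt

ΔP = 1011 − 901 = 110 mb.
110^0.605 ≈ 17.181.
V ≈ 6.48 × 17.181 ≈ 111.3 kt.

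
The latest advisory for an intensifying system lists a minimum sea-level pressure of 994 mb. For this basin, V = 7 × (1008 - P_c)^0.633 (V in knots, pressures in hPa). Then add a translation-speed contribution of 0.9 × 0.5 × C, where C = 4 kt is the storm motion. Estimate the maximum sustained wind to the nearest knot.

39 kt

ΔP = 1008 − 994 = 14 mb.
14^0.633 ≈ 5.315.
V ≈ 7 × 5.315 ≈ 37.2 kt.
Translation term: 0.9 × 0.5 × 4 = 1.8 kt.
Corrected V ≈ 39 kt → 39 kt.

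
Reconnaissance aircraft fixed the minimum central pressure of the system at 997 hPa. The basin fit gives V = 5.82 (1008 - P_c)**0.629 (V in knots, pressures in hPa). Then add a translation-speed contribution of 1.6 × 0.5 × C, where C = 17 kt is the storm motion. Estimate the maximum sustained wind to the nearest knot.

ΔP = 1008 − 997 = 11 hPa.
11^0.629 ≈ 4.519.
V ≈ 5.82 × 4.519 ≈ 26.3 kt.
Translation term: 1.6 × 0.5 × 17 = 13.6 kt.
Corrected V ≈ 39.9 kt → 40 kt.

40 kt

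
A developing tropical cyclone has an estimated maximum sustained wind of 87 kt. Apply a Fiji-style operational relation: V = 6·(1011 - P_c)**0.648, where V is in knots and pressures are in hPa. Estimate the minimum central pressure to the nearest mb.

949 mb

ΔP = (V / 6)^(1/0.648) = (87/6)^1.543.
87/6 = 14.500; 14.500^1.543 ≈ 61.98 mb.
P_c = 1011 − 61.98 = 949.02 ≈ 949 mb.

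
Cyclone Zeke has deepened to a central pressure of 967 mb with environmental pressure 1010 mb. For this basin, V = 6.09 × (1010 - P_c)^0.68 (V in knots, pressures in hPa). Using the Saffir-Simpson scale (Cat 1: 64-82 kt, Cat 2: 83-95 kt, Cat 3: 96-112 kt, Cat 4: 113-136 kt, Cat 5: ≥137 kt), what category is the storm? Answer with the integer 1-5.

1

ΔP = 1010 − 967 = 43 mb.
V ≈ 6.09 × 43^0.68 = 6.09 × 12.91 ≈ 79 kt.
79 kt falls in the Category 1 band.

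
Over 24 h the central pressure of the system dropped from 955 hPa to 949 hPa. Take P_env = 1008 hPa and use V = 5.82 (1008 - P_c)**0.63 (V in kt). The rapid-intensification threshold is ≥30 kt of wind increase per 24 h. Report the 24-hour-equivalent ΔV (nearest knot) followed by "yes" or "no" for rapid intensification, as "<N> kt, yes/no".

V₁: ΔP = 53, V ≈ 5.82 × 53^0.63 ≈ 70.99 kt.
V₂: ΔP = 59, V ≈ 5.82 × 59^0.63 ≈ 75.96 kt.
ΔV over 24 h = 4.97 kt → 24 h equivalent = 4.97 × 24/24 ≈ 4.97 kt.
5 kt < 30 kt ⇒ not rapid intensification.

5 kt, no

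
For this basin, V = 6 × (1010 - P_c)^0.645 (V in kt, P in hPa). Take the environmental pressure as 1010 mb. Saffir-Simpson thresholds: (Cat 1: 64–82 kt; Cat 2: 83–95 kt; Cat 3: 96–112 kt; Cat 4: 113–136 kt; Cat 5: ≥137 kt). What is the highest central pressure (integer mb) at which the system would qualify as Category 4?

915 mb

Category 4 begins at V = 113 kt.
Required ΔP = (113/6)^(1/0.645) = 18.833^1.550 ≈ 94.76 mb.
P_c ≤ 1010 − 94.76 = 915.24, so the highest integer P_c is 915 mb.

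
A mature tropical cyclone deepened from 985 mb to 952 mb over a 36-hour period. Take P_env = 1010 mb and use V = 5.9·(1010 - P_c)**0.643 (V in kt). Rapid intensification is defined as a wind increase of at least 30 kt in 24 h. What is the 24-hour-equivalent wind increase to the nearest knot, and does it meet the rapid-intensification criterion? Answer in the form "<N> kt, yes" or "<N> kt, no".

V₁: ΔP = 25, V ≈ 5.9 × 25^0.643 ≈ 46.74 kt.
V₂: ΔP = 58, V ≈ 5.9 × 58^0.643 ≈ 80.30 kt.
ΔV over 36 h = 33.56 kt → 24 h equivalent = 33.56 × 24/36 ≈ 22.37 kt.
22 kt < 30 kt ⇒ not rapid intensification.

22 kt, no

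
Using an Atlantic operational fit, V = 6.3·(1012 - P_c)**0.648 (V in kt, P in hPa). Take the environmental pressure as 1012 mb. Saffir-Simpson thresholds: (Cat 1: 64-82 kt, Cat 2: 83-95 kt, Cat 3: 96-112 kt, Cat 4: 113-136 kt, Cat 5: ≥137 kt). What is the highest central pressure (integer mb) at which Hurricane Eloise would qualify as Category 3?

Category 3 begins at V = 96 kt.
Required ΔP = (96/6.3)^(1/0.648) = 15.238^1.543 ≈ 66.91 mb.
P_c ≤ 1012 − 66.91 = 945.09, so the highest integer P_c is 945 mb.

945 mb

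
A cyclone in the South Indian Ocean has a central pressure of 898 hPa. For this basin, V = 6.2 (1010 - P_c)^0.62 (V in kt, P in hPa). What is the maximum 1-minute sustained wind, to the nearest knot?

116 kt

ΔP = 1010 − 898 = 112 hPa.
112^0.62 ≈ 18.643.
V ≈ 6.2 × 18.643 ≈ 115.6 kt.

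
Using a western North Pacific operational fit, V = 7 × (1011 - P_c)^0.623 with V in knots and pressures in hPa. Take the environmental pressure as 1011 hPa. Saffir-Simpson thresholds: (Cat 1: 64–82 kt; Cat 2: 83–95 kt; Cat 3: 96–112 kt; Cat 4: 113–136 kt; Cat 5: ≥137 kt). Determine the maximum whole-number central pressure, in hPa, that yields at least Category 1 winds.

Category 1 begins at V = 64 kt.
Required ΔP = (64/7)^(1/0.623) = 9.143^1.605 ≈ 34.89 hPa.
P_c ≤ 1011 − 34.89 = 976.11, so the highest integer P_c is 976 hPa.

976 hPa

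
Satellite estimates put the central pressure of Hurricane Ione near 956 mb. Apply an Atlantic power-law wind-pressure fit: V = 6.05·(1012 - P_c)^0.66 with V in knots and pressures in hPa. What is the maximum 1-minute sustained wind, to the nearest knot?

86 kt

ΔP = 1012 − 956 = 56 mb.
56^0.66 ≈ 14.250.
V ≈ 6.05 × 14.250 ≈ 86.2 kt.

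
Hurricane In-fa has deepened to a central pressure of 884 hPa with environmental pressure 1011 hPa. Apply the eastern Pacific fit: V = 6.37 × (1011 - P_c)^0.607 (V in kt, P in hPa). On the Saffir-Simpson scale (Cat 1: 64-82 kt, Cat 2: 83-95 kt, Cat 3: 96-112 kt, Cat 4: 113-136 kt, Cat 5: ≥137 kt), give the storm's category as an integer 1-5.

4

ΔP = 1011 − 884 = 127 hPa.
V ≈ 6.37 × 127^0.607 = 6.37 × 18.92 ≈ 121 kt.
121 kt falls in the Category 4 band.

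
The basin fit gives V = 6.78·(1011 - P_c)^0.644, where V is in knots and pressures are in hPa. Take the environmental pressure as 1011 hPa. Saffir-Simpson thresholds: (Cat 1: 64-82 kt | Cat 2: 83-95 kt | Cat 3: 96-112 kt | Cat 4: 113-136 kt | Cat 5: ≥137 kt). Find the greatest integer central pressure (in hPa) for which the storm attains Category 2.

962 hPa

Category 2 begins at V = 83 kt.
Required ΔP = (83/6.78)^(1/0.644) = 12.242^1.553 ≈ 48.89 hPa.
P_c ≤ 1011 − 48.89 = 962.11, so the highest integer P_c is 962 hPa.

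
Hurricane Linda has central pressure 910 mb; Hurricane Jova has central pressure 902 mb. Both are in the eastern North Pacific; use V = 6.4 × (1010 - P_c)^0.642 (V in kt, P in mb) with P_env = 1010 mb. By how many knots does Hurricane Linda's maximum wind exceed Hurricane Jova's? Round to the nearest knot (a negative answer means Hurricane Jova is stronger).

Hurricane Linda: ΔP = 100; V ≈ 6.4 × 100^0.642 ≈ 123.08 kt.
Hurricane Jova: ΔP = 108; V ≈ 6.4 × 108^0.642 ≈ 129.31 kt.
Difference ≈ 123.08 − 129.31 = -6.23 → -6 kt.

-6 kt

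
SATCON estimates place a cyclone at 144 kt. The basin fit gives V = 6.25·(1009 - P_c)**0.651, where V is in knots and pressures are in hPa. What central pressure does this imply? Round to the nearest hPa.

ΔP = (V / 6.25)^(1/0.651) = (144/6.25)^1.536.
144/6.25 = 23.040; 23.040^1.536 ≈ 123.85 hPa.
P_c = 1009 − 123.85 = 885.15 ≈ 885 hPa.

885 hPa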